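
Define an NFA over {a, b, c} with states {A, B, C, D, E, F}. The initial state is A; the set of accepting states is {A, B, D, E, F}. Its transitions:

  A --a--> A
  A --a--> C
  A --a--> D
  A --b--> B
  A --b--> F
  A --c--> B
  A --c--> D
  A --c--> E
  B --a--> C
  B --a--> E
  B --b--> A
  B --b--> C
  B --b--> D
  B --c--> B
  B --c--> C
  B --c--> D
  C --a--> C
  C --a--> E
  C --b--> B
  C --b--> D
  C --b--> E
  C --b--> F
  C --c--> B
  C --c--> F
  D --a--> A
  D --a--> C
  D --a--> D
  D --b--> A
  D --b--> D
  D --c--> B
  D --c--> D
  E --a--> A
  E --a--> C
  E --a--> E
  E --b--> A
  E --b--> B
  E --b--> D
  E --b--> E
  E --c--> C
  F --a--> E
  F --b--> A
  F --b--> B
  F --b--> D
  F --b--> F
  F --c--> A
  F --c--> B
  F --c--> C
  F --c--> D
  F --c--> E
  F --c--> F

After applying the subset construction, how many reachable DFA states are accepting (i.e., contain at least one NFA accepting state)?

Start state of the DFA: {A}.
{A} --a--> {A, C, D}  [new]
{A} --b--> {B, F}  [new]
{A} --c--> {B, D, E}  [new]
{A, C, D} --a--> {A, C, D, E}  [new]
{A, C, D} --b--> {A, B, D, E, F}  [new]
{A, C, D} --c--> {B, D, E, F}  [new]
{B, F} --a--> {C, E}  [new]
{B, F} --b--> {A, B, C, D, F}  [new]
{B, F} --c--> {A, B, C, D, E, F}  [new]
{B, D, E} --a--> {A, C, D, E}  [seen]
{B, D, E} --b--> {A, B, C, D, E}  [new]
{B, D, E} --c--> {B, C, D}  [new]
{A, C, D, E} --a--> {A, C, D, E}  [seen]
{A, C, D, E} --b--> {A, B, D, E, F}  [seen]
{A, C, D, E} --c--> {B, C, D, E, F}  [new]
{A, B, D, E, F} --a--> {A, C, D, E}  [seen]
{A, B, D, E, F} --b--> {A, B, C, D, E, F}  [seen]
{A, B, D, E, F} --c--> {A, B, C, D, E, F}  [seen]
{B, D, E, F} --a--> {A, C, D, E}  [seen]
{B, D, E, F} --b--> {A, B, C, D, E, F}  [seen]
{B, D, E, F} --c--> {A, B, C, D, E, F}  [seen]
{C, E} --a--> {A, C, E}  [new]
{C, E} --b--> {A, B, D, E, F}  [seen]
{C, E} --c--> {B, C, F}  [new]
{A, B, C, D, F} --a--> {A, C, D, E}  [seen]
{A, B, C, D, F} --b--> {A, B, C, D, E, F}  [seen]
{A, B, C, D, F} --c--> {A, B, C, D, E, F}  [seen]
{A, B, C, D, E, F} --a--> {A, C, D, E}  [seen]
{A, B, C, D, E, F} --b--> {A, B, C, D, E, F}  [seen]
{A, B, C, D, E, F} --c--> {A, B, C, D, E, F}  [seen]
{A, B, C, D, E} --a--> {A, C, D, E}  [seen]
{A, B, C, D, E} --b--> {A, B, C, D, E, F}  [seen]
{A, B, C, D, E} --c--> {B, C, D, E, F}  [seen]
{B, C, D} --a--> {A, C, D, E}  [seen]
{B, C, D} --b--> {A, B, C, D, E, F}  [seen]
{B, C, D} --c--> {B, C, D, F}  [new]
{B, C, D, E, F} --a--> {A, C, D, E}  [seen]
{B, C, D, E, F} --b--> {A, B, C, D, E, F}  [seen]
{B, C, D, E, F} --c--> {A, B, C, D, E, F}  [seen]
{A, C, E} --a--> {A, C, D, E}  [seen]
{A, C, E} --b--> {A, B, D, E, F}  [seen]
{A, C, E} --c--> {B, C, D, E, F}  [seen]
{B, C, F} --a--> {C, E}  [seen]
{B, C, F} --b--> {A, B, C, D, E, F}  [seen]
{B, C, F} --c--> {A, B, C, D, E, F}  [seen]
{B, C, D, F} --a--> {A, C, D, E}  [seen]
{B, C, D, F} --b--> {A, B, C, D, E, F}  [seen]
{B, C, D, F} --c--> {A, B, C, D, E, F}  [seen]
Reachable DFA states: {A}, {A, C, D}, {B, F}, {B, D, E}, {A, C, D, E}, {A, B, D, E, F}, {B, D, E, F}, {C, E}, {A, B, C, D, F}, {A, B, C, D, E, F}, {A, B, C, D, E}, {B, C, D}, {B, C, D, E, F}, {A, C, E}, {B, C, F}, {B, C, D, F}.
Accepting DFA states (contain an NFA accepting state): {A}, {A, C, D}, {B, F}, {B, D, E}, {A, C, D, E}, {A, B, D, E, F}, {B, D, E, F}, {C, E}, {A, B, C, D, F}, {A, B, C, D, E, F}, {A, B, C, D, E}, {B, C, D}, {B, C, D, E, F}, {A, C, E}, {B, C, F}, {B, C, D, F}.

16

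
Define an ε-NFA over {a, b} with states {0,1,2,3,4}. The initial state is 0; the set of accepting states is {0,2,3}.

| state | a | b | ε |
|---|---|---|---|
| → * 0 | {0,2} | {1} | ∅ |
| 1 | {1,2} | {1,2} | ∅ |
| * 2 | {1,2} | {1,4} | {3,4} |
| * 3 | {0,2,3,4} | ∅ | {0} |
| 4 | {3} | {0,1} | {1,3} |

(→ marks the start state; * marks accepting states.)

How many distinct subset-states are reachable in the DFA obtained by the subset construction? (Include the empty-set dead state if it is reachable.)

Start state of the DFA: {0} (ε-closure of the NFA start).
{0} --a--> {0,1,2,3,4}  [new]
{0} --b--> {1}  [new]
{0,1,2,3,4} --a--> {0,1,2,3,4}  [seen]
{0,1,2,3,4} --b--> {0,1,2,3,4}  [seen]
{1} --a--> {0,1,2,3,4}  [seen]
{1} --b--> {0,1,2,3,4}  [seen]
Reachable DFA states: {0}, {0,1,2,3,4}, {1}.

3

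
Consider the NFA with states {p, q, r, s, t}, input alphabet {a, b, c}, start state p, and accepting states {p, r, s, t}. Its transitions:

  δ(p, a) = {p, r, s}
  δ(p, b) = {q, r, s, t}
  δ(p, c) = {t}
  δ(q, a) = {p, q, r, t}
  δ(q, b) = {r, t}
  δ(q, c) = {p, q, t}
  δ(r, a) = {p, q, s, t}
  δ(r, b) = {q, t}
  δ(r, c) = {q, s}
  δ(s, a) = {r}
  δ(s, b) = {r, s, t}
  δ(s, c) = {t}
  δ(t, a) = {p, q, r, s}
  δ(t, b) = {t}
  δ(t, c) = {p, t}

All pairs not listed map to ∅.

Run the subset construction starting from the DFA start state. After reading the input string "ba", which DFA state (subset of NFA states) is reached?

{p, q, r, s, t}

Start: {p}.
δ(p,b) = {q, r, s, t}.
Union: {q, r, s, t}.
After b: {q, r, s, t}.
δ(q,a) = {p, q, r, t}; δ(r,a) = {p, q, s, t}; δ(s,a) = {r}; δ(t,a) = {p, q, r, s}.
Union: {p, q, r, s, t}.
After a: {p, q, r, s, t}.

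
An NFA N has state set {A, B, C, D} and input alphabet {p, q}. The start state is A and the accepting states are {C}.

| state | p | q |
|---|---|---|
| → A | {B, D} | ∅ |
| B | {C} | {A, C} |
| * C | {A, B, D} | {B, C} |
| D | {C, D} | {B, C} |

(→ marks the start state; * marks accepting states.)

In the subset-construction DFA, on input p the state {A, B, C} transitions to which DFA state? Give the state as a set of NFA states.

{A, B, C, D}

δ(A,p) = {B, D}; δ(B,p) = {C}; δ(C,p) = {A, B, D}.
Union: {A, B, C, D}.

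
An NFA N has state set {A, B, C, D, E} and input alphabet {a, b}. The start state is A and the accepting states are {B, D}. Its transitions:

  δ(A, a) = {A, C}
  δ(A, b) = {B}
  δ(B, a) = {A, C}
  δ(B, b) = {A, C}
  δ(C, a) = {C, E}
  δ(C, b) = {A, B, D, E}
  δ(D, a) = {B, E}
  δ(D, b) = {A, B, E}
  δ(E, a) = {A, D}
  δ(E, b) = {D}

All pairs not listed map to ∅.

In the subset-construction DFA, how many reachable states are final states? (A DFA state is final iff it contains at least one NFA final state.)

Start state of the DFA: {A}.
{A} --a--> {A, C}  [new]
{A} --b--> {B}  [new]
{A, C} --a--> {A, C, E}  [new]
{A, C} --b--> {A, B, D, E}  [new]
{B} --a--> {A, C}  [seen]
{B} --b--> {A, C}  [seen]
{A, C, E} --a--> {A, C, D, E}  [new]
{A, C, E} --b--> {A, B, D, E}  [seen]
{A, B, D, E} --a--> {A, B, C, D, E}  [new]
{A, B, D, E} --b--> {A, B, C, D, E}  [seen]
{A, C, D, E} --a--> {A, B, C, D, E}  [seen]
{A, C, D, E} --b--> {A, B, D, E}  [seen]
{A, B, C, D, E} --a--> {A, B, C, D, E}  [seen]
{A, B, C, D, E} --b--> {A, B, C, D, E}  [seen]
Reachable DFA states: {A}, {A, C}, {B}, {A, C, E}, {A, B, D, E}, {A, C, D, E}, {A, B, C, D, E}.
Accepting DFA states (contain an NFA accepting state): {B}, {A, B, D, E}, {A, C, D, E}, {A, B, C, D, E}.

4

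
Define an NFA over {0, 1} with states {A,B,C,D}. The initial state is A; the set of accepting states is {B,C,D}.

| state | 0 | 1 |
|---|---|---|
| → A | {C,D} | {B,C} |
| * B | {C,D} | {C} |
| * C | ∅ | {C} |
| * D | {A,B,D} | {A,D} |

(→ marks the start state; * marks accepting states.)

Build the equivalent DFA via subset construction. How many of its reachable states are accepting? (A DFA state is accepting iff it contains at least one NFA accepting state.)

Start state of the DFA: {A}.
{A} --0--> {C,D}  [new]
{A} --1--> {B,C}  [new]
{C,D} --0--> {A,B,D}  [new]
{C,D} --1--> {A,C,D}  [new]
{B,C} --0--> {C,D}  [seen]
{B,C} --1--> {C}  [new]
{A,B,D} --0--> {A,B,C,D}  [new]
{A,B,D} --1--> {A,B,C,D}  [seen]
{A,C,D} --0--> {A,B,C,D}  [seen]
{A,C,D} --1--> {A,B,C,D}  [seen]
{C} --0--> ∅  [new]
{C} --1--> {C}  [seen]
{A,B,C,D} --0--> {A,B,C,D}  [seen]
{A,B,C,D} --1--> {A,B,C,D}  [seen]
∅ --0--> ∅  [seen]
∅ --1--> ∅  [seen]
Reachable DFA states: {A}, {C,D}, {B,C}, {A,B,D}, {A,C,D}, {C}, {A,B,C,D}, ∅.
Accepting DFA states (contain an NFA accepting state): {C,D}, {B,C}, {A,B,D}, {A,C,D}, {C}, {A,B,C,D}.

6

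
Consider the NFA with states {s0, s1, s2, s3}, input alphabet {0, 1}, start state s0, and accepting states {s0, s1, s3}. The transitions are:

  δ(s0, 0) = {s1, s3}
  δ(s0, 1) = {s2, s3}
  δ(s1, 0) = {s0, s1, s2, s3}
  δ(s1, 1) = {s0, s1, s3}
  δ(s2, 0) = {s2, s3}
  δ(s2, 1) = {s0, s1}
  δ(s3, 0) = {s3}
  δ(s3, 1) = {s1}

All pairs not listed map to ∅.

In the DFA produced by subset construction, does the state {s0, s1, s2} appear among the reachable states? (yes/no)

no

Start state of the DFA: {s0}.
{s0} --0--> {s1, s3}  [new]
{s0} --1--> {s2, s3}  [new]
{s1, s3} --0--> {s0, s1, s2, s3}  [new]
{s1, s3} --1--> {s0, s1, s3}  [new]
{s2, s3} --0--> {s2, s3}  [seen]
{s2, s3} --1--> {s0, s1}  [new]
{s0, s1, s2, s3} --0--> {s0, s1, s2, s3}  [seen]
{s0, s1, s2, s3} --1--> {s0, s1, s2, s3}  [seen]
{s0, s1, s3} --0--> {s0, s1, s2, s3}  [seen]
{s0, s1, s3} --1--> {s0, s1, s2, s3}  [seen]
{s0, s1} --0--> {s0, s1, s2, s3}  [seen]
{s0, s1} --1--> {s0, s1, s2, s3}  [seen]
Reachable DFA states: {s0}, {s1, s3}, {s2, s3}, {s0, s1, s2, s3}, {s0, s1, s3}, {s0, s1}.
{s0, s1, s2} is not among them.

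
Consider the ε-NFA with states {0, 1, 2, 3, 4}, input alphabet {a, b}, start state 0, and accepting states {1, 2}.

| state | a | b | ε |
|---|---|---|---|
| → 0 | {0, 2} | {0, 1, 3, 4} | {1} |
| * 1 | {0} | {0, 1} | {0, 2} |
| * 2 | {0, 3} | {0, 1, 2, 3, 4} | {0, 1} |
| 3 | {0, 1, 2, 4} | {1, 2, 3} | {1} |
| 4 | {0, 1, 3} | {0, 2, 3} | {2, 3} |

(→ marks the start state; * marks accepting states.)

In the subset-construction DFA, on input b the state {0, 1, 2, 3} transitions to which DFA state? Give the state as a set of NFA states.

δ(0,b) = {0, 1, 3, 4}; δ(1,b) = {0, 1}; δ(2,b) = {0, 1, 2, 3, 4}; δ(3,b) = {1, 2, 3}.
Union: {0, 1, 2, 3, 4}.

{0, 1, 2, 3, 4}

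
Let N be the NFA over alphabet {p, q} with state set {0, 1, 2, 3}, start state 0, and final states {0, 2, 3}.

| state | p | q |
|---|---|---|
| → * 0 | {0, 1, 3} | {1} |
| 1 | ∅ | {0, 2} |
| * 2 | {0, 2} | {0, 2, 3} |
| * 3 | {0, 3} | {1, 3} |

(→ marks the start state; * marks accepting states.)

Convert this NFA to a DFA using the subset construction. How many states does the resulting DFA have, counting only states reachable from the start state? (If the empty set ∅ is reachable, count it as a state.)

Start state of the DFA: {0}.
{0} --p--> {0, 1, 3}  [new]
{0} --q--> {1}  [new]
{0, 1, 3} --p--> {0, 1, 3}  [seen]
{0, 1, 3} --q--> {0, 1, 2, 3}  [new]
{1} --p--> ∅  [new]
{1} --q--> {0, 2}  [new]
{0, 1, 2, 3} --p--> {0, 1, 2, 3}  [seen]
{0, 1, 2, 3} --q--> {0, 1, 2, 3}  [seen]
∅ --p--> ∅  [seen]
∅ --q--> ∅  [seen]
{0, 2} --p--> {0, 1, 2, 3}  [seen]
{0, 2} --q--> {0, 1, 2, 3}  [seen]
Reachable DFA states: {0}, {0, 1, 3}, {1}, {0, 1, 2, 3}, ∅, {0, 2}.

6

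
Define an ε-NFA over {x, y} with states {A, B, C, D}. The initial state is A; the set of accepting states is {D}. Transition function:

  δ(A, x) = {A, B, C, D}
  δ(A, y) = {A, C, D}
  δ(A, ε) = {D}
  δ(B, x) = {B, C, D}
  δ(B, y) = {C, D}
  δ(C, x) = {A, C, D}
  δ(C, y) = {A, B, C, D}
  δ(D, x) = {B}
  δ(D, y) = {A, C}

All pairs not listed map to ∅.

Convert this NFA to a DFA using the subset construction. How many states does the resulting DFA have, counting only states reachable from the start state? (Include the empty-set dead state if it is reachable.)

3

Start state of the DFA: {A, D} (ε-closure of the NFA start).
{A, D} --x--> {A, B, C, D}  [new]
{A, D} --y--> {A, C, D}  [new]
{A, B, C, D} --x--> {A, B, C, D}  [seen]
{A, B, C, D} --y--> {A, B, C, D}  [seen]
{A, C, D} --x--> {A, B, C, D}  [seen]
{A, C, D} --y--> {A, B, C, D}  [seen]
Reachable DFA states: {A, D}, {A, B, C, D}, {A, C, D}.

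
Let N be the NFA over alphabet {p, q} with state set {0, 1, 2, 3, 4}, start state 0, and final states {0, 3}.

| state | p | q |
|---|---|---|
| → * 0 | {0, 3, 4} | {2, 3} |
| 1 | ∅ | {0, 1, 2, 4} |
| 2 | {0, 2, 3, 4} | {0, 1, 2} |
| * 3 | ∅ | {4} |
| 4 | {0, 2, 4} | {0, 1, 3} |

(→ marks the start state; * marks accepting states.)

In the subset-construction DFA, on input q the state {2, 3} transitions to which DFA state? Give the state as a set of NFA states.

δ(2,q) = {0, 1, 2}; δ(3,q) = {4}.
Union: {0, 1, 2, 4}.

{0, 1, 2, 4}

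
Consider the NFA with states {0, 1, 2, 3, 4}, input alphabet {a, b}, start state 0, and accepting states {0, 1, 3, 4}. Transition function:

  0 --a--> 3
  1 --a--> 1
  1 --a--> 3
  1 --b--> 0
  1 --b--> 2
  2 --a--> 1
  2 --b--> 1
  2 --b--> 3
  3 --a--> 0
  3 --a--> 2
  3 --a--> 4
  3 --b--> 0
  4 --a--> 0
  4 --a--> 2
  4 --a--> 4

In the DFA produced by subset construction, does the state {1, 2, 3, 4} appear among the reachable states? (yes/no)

Start state of the DFA: {0}.
{0} --a--> {3}  [new]
{0} --b--> ∅  [new]
{3} --a--> {0, 2, 4}  [new]
{3} --b--> {0}  [seen]
∅ --a--> ∅  [seen]
∅ --b--> ∅  [seen]
{0, 2, 4} --a--> {0, 1, 2, 3, 4}  [new]
{0, 2, 4} --b--> {1, 3}  [new]
{0, 1, 2, 3, 4} --a--> {0, 1, 2, 3, 4}  [seen]
{0, 1, 2, 3, 4} --b--> {0, 1, 2, 3}  [new]
{1, 3} --a--> {0, 1, 2, 3, 4}  [seen]
{1, 3} --b--> {0, 2}  [new]
{0, 1, 2, 3} --a--> {0, 1, 2, 3, 4}  [seen]
{0, 1, 2, 3} --b--> {0, 1, 2, 3}  [seen]
{0, 2} --a--> {1, 3}  [seen]
{0, 2} --b--> {1, 3}  [seen]
Reachable DFA states: {0}, {3}, ∅, {0, 2, 4}, {0, 1, 2, 3, 4}, {1, 3}, {0, 1, 2, 3}, {0, 2}.
{1, 2, 3, 4} is not among them.

no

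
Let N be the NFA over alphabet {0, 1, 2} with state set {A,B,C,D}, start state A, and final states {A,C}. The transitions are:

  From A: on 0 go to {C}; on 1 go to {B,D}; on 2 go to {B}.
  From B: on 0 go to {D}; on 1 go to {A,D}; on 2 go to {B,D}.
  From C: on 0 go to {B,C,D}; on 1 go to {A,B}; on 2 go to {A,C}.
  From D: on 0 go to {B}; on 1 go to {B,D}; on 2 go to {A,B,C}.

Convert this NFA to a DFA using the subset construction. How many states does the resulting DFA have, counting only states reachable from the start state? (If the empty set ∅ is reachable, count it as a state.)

Start state of the DFA: {A}.
{A} --0--> {C}  [new]
{A} --1--> {B,D}  [new]
{A} --2--> {B}  [new]
{C} --0--> {B,C,D}  [new]
{C} --1--> {A,B}  [new]
{C} --2--> {A,C}  [new]
{B,D} --0--> {B,D}  [seen]
{B,D} --1--> {A,B,D}  [new]
{B,D} --2--> {A,B,C,D}  [new]
{B} --0--> {D}  [new]
{B} --1--> {A,D}  [new]
{B} --2--> {B,D}  [seen]
{B,C,D} --0--> {B,C,D}  [seen]
{B,C,D} --1--> {A,B,D}  [seen]
{B,C,D} --2--> {A,B,C,D}  [seen]
{A,B} --0--> {C,D}  [new]
{A,B} --1--> {A,B,D}  [seen]
{A,B} --2--> {B,D}  [seen]
{A,C} --0--> {B,C,D}  [seen]
{A,C} --1--> {A,B,D}  [seen]
{A,C} --2--> {A,B,C}  [new]
{A,B,D} --0--> {B,C,D}  [seen]
{A,B,D} --1--> {A,B,D}  [seen]
{A,B,D} --2--> {A,B,C,D}  [seen]
{A,B,C,D} --0--> {B,C,D}  [seen]
{A,B,C,D} --1--> {A,B,D}  [seen]
{A,B,C,D} --2--> {A,B,C,D}  [seen]
{D} --0--> {B}  [seen]
{D} --1--> {B,D}  [seen]
{D} --2--> {A,B,C}  [seen]
{A,D} --0--> {B,C}  [new]
{A,D} --1--> {B,D}  [seen]
{A,D} --2--> {A,B,C}  [seen]
{C,D} --0--> {B,C,D}  [seen]
{C,D} --1--> {A,B,D}  [seen]
{C,D} --2--> {A,B,C}  [seen]
{A,B,C} --0--> {B,C,D}  [seen]
{A,B,C} --1--> {A,B,D}  [seen]
{A,B,C} --2--> {A,B,C,D}  [seen]
{B,C} --0--> {B,C,D}  [seen]
{B,C} --1--> {A,B,D}  [seen]
{B,C} --2--> {A,B,C,D}  [seen]
Reachable DFA states: {A}, {C}, {B,D}, {B}, {B,C,D}, {A,B}, {A,C}, {A,B,D}, {A,B,C,D}, {D}, {A,D}, {C,D}, {A,B,C}, {B,C}.

14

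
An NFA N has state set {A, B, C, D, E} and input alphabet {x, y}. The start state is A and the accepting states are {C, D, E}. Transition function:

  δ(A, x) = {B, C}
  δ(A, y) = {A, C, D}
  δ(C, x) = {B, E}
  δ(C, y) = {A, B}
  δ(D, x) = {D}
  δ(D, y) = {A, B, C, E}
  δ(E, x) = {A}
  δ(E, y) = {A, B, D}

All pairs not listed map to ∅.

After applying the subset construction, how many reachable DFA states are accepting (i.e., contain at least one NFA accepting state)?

Start state of the DFA: {A}.
{A} --x--> {B, C}  [new]
{A} --y--> {A, C, D}  [new]
{B, C} --x--> {B, E}  [new]
{B, C} --y--> {A, B}  [new]
{A, C, D} --x--> {B, C, D, E}  [new]
{A, C, D} --y--> {A, B, C, D, E}  [new]
{B, E} --x--> {A}  [seen]
{B, E} --y--> {A, B, D}  [new]
{A, B} --x--> {B, C}  [seen]
{A, B} --y--> {A, C, D}  [seen]
{B, C, D, E} --x--> {A, B, D, E}  [new]
{B, C, D, E} --y--> {A, B, C, D, E}  [seen]
{A, B, C, D, E} --x--> {A, B, C, D, E}  [seen]
{A, B, C, D, E} --y--> {A, B, C, D, E}  [seen]
{A, B, D} --x--> {B, C, D}  [new]
{A, B, D} --y--> {A, B, C, D, E}  [seen]
{A, B, D, E} --x--> {A, B, C, D}  [new]
{A, B, D, E} --y--> {A, B, C, D, E}  [seen]
{B, C, D} --x--> {B, D, E}  [new]
{B, C, D} --y--> {A, B, C, E}  [new]
{A, B, C, D} --x--> {B, C, D, E}  [seen]
{A, B, C, D} --y--> {A, B, C, D, E}  [seen]
{B, D, E} --x--> {A, D}  [new]
{B, D, E} --y--> {A, B, C, D, E}  [seen]
{A, B, C, E} --x--> {A, B, C, E}  [seen]
{A, B, C, E} --y--> {A, B, C, D}  [seen]
{A, D} --x--> {B, C, D}  [seen]
{A, D} --y--> {A, B, C, D, E}  [seen]
Reachable DFA states: {A}, {B, C}, {A, C, D}, {B, E}, {A, B}, {B, C, D, E}, {A, B, C, D, E}, {A, B, D}, {A, B, D, E}, {B, C, D}, {A, B, C, D}, {B, D, E}, {A, B, C, E}, {A, D}.
Accepting DFA states (contain an NFA accepting state): {B, C}, {A, C, D}, {B, E}, {B, C, D, E}, {A, B, C, D, E}, {A, B, D}, {A, B, D, E}, {B, C, D}, {A, B, C, D}, {B, D, E}, {A, B, C, E}, {A, D}.

12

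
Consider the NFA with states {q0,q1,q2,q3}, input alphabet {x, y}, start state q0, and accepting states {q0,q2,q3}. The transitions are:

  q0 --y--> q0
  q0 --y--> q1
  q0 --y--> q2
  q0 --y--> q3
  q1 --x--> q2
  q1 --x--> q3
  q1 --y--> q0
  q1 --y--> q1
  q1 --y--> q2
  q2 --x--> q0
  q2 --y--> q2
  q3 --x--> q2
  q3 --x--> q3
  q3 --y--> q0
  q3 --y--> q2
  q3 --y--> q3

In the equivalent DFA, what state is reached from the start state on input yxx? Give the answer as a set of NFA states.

Start: {q0}.
δ(q0,y) = {q0,q1,q2,q3}.
Union: {q0,q1,q2,q3}.
After y: {q0,q1,q2,q3}.
δ(q0,x) = ∅; δ(q1,x) = {q2,q3}; δ(q2,x) = {q0}; δ(q3,x) = {q2,q3}.
Union: {q0,q2,q3}.
After x: {q0,q2,q3}.
δ(q0,x) = ∅; δ(q2,x) = {q0}; δ(q3,x) = {q2,q3}.
Union: {q0,q2,q3}.
After x: {q0,q2,q3}.

{q0,q2,q3}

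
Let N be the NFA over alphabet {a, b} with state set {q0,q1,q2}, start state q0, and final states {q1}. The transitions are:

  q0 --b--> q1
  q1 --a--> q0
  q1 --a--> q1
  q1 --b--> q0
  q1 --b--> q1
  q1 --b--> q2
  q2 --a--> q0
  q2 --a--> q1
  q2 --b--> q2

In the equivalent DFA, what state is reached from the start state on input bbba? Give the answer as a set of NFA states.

{q0,q1}

Start: {q0}.
δ(q0,b) = {q1}.
Union: {q1}.
After b: {q1}.
δ(q1,b) = {q0,q1,q2}.
Union: {q0,q1,q2}.
After b: {q0,q1,q2}.
δ(q0,b) = {q1}; δ(q1,b) = {q0,q1,q2}; δ(q2,b) = {q2}.
Union: {q0,q1,q2}.
After b: {q0,q1,q2}.
δ(q0,a) = ∅; δ(q1,a) = {q0,q1}; δ(q2,a) = {q0,q1}.
Union: {q0,q1}.
After a: {q0,q1}.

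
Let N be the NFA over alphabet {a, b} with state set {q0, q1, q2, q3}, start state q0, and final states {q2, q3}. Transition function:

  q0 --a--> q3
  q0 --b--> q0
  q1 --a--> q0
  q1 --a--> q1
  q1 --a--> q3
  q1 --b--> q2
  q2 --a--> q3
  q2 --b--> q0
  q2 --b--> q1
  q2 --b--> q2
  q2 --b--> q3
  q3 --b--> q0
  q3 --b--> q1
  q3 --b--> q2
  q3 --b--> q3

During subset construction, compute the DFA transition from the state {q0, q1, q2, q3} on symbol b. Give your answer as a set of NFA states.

{q0, q1, q2, q3}

δ(q0,b) = {q0}; δ(q1,b) = {q2}; δ(q2,b) = {q0, q1, q2, q3}; δ(q3,b) = {q0, q1, q2, q3}.
Union: {q0, q1, q2, q3}.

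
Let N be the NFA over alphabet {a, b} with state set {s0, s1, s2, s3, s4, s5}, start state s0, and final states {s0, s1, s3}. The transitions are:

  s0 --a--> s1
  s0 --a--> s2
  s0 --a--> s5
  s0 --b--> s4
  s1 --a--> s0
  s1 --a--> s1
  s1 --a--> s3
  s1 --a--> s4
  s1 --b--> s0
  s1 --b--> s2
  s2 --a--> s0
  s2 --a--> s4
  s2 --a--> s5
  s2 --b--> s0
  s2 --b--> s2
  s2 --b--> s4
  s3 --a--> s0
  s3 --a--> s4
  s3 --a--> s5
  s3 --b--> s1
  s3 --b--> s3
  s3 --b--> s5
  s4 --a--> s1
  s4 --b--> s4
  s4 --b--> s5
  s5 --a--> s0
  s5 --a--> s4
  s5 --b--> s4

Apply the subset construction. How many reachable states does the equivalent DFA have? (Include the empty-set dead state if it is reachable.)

Start state of the DFA: {s0}.
{s0} --a--> {s1, s2, s5}  [new]
{s0} --b--> {s4}  [new]
{s1, s2, s5} --a--> {s0, s1, s3, s4, s5}  [new]
{s1, s2, s5} --b--> {s0, s2, s4}  [new]
{s4} --a--> {s1}  [new]
{s4} --b--> {s4, s5}  [new]
{s0, s1, s3, s4, s5} --a--> {s0, s1, s2, s3, s4, s5}  [new]
{s0, s1, s3, s4, s5} --b--> {s0, s1, s2, s3, s4, s5}  [seen]
{s0, s2, s4} --a--> {s0, s1, s2, s4, s5}  [new]
{s0, s2, s4} --b--> {s0, s2, s4, s5}  [new]
{s1} --a--> {s0, s1, s3, s4}  [new]
{s1} --b--> {s0, s2}  [new]
{s4, s5} --a--> {s0, s1, s4}  [new]
{s4, s5} --b--> {s4, s5}  [seen]
{s0, s1, s2, s3, s4, s5} --a--> {s0, s1, s2, s3, s4, s5}  [seen]
{s0, s1, s2, s3, s4, s5} --b--> {s0, s1, s2, s3, s4, s5}  [seen]
{s0, s1, s2, s4, s5} --a--> {s0, s1, s2, s3, s4, s5}  [seen]
{s0, s1, s2, s4, s5} --b--> {s0, s2, s4, s5}  [seen]
{s0, s2, s4, s5} --a--> {s0, s1, s2, s4, s5}  [seen]
{s0, s2, s4, s5} --b--> {s0, s2, s4, s5}  [seen]
{s0, s1, s3, s4} --a--> {s0, s1, s2, s3, s4, s5}  [seen]
{s0, s1, s3, s4} --b--> {s0, s1, s2, s3, s4, s5}  [seen]
{s0, s2} --a--> {s0, s1, s2, s4, s5}  [seen]
{s0, s2} --b--> {s0, s2, s4}  [seen]
{s0, s1, s4} --a--> {s0, s1, s2, s3, s4, s5}  [seen]
{s0, s1, s4} --b--> {s0, s2, s4, s5}  [seen]
Reachable DFA states: {s0}, {s1, s2, s5}, {s4}, {s0, s1, s3, s4, s5}, {s0, s2, s4}, {s1}, {s4, s5}, {s0, s1, s2, s3, s4, s5}, {s0, s1, s2, s4, s5}, {s0, s2, s4, s5}, {s0, s1, s3, s4}, {s0, s2}, {s0, s1, s4}.

13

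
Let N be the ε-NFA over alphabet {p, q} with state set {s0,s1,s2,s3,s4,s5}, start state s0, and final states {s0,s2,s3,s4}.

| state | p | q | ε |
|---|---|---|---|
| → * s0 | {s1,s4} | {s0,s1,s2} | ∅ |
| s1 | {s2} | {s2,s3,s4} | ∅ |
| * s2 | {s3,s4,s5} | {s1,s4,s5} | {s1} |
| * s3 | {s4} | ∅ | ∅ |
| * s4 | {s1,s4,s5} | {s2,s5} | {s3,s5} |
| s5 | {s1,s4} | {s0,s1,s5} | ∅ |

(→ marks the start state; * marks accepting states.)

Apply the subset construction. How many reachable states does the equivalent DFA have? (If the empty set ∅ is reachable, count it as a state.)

Start state of the DFA: {s0} (ε-closure of the NFA start).
{s0} --p--> {s1,s3,s4,s5}  [new]
{s0} --q--> {s0,s1,s2}  [new]
{s1,s3,s4,s5} --p--> {s1,s2,s3,s4,s5}  [new]
{s1,s3,s4,s5} --q--> {s0,s1,s2,s3,s4,s5}  [new]
{s0,s1,s2} --p--> {s1,s2,s3,s4,s5}  [seen]
{s0,s1,s2} --q--> {s0,s1,s2,s3,s4,s5}  [seen]
{s1,s2,s3,s4,s5} --p--> {s1,s2,s3,s4,s5}  [seen]
{s1,s2,s3,s4,s5} --q--> {s0,s1,s2,s3,s4,s5}  [seen]
{s0,s1,s2,s3,s4,s5} --p--> {s1,s2,s3,s4,s5}  [seen]
{s0,s1,s2,s3,s4,s5} --q--> {s0,s1,s2,s3,s4,s5}  [seen]
Reachable DFA states: {s0}, {s1,s3,s4,s5}, {s0,s1,s2}, {s1,s2,s3,s4,s5}, {s0,s1,s2,s3,s4,s5}.

5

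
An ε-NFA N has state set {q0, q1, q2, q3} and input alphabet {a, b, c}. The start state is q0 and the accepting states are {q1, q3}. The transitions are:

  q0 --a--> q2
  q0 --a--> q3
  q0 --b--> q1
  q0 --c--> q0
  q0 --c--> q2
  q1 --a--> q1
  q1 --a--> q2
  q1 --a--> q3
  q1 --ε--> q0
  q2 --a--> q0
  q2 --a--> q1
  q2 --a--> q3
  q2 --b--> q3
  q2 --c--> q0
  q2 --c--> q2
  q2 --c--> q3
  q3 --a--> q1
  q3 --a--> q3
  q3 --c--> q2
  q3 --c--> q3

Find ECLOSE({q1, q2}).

Begin with {q1, q2}.
q1 →ε {q0}; add q0.
ε-closure = {q0, q1, q2}.

{q0, q1, q2}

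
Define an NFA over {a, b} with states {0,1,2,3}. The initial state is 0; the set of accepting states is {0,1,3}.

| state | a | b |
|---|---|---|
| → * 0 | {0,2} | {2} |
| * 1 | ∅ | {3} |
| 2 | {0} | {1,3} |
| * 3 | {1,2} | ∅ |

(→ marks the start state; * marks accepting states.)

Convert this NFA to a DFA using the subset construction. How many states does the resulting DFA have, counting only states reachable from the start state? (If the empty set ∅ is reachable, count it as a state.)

Start state of the DFA: {0}.
{0} --a--> {0,2}  [new]
{0} --b--> {2}  [new]
{0,2} --a--> {0,2}  [seen]
{0,2} --b--> {1,2,3}  [new]
{2} --a--> {0}  [seen]
{2} --b--> {1,3}  [new]
{1,2,3} --a--> {0,1,2}  [new]
{1,2,3} --b--> {1,3}  [seen]
{1,3} --a--> {1,2}  [new]
{1,3} --b--> {3}  [new]
{0,1,2} --a--> {0,2}  [seen]
{0,1,2} --b--> {1,2,3}  [seen]
{1,2} --a--> {0}  [seen]
{1,2} --b--> {1,3}  [seen]
{3} --a--> {1,2}  [seen]
{3} --b--> ∅  [new]
∅ --a--> ∅  [seen]
∅ --b--> ∅  [seen]
Reachable DFA states: {0}, {0,2}, {2}, {1,2,3}, {1,3}, {0,1,2}, {1,2}, {3}, ∅.

9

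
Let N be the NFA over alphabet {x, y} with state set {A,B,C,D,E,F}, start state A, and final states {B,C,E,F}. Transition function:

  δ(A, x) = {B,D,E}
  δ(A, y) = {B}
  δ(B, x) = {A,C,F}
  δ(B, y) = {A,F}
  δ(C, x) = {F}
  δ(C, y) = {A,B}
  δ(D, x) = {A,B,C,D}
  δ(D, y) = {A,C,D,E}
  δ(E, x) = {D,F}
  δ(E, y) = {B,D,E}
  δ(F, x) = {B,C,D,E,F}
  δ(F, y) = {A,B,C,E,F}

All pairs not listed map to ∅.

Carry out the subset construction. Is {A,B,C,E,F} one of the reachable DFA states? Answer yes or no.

yes

Start state of the DFA: {A}.
{A} --x--> {B,D,E}  [new]
{A} --y--> {B}  [new]
{B,D,E} --x--> {A,B,C,D,F}  [new]
{B,D,E} --y--> {A,B,C,D,E,F}  [new]
{B} --x--> {A,C,F}  [new]
{B} --y--> {A,F}  [new]
{A,B,C,D,F} --x--> {A,B,C,D,E,F}  [seen]
{A,B,C,D,F} --y--> {A,B,C,D,E,F}  [seen]
{A,B,C,D,E,F} --x--> {A,B,C,D,E,F}  [seen]
{A,B,C,D,E,F} --y--> {A,B,C,D,E,F}  [seen]
{A,C,F} --x--> {B,C,D,E,F}  [new]
{A,C,F} --y--> {A,B,C,E,F}  [new]
{A,F} --x--> {B,C,D,E,F}  [seen]
{A,F} --y--> {A,B,C,E,F}  [seen]
{B,C,D,E,F} --x--> {A,B,C,D,E,F}  [seen]
{B,C,D,E,F} --y--> {A,B,C,D,E,F}  [seen]
{A,B,C,E,F} --x--> {A,B,C,D,E,F}  [seen]
{A,B,C,E,F} --y--> {A,B,C,D,E,F}  [seen]
Reachable DFA states: {A}, {B,D,E}, {B}, {A,B,C,D,F}, {A,B,C,D,E,F}, {A,C,F}, {A,F}, {B,C,D,E,F}, {A,B,C,E,F}.
{A,B,C,E,F} is among them.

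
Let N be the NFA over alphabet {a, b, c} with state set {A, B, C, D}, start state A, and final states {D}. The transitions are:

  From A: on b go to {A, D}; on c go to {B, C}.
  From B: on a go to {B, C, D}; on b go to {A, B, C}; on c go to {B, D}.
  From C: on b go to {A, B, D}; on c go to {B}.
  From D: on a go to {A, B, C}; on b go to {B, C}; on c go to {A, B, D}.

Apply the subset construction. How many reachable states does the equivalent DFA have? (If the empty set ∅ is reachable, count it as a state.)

9

Start state of the DFA: {A}.
{A} --a--> ∅  [new]
{A} --b--> {A, D}  [new]
{A} --c--> {B, C}  [new]
∅ --a--> ∅  [seen]
∅ --b--> ∅  [seen]
∅ --c--> ∅  [seen]
{A, D} --a--> {A, B, C}  [new]
{A, D} --b--> {A, B, C, D}  [new]
{A, D} --c--> {A, B, C, D}  [seen]
{B, C} --a--> {B, C, D}  [new]
{B, C} --b--> {A, B, C, D}  [seen]
{B, C} --c--> {B, D}  [new]
{A, B, C} --a--> {B, C, D}  [seen]
{A, B, C} --b--> {A, B, C, D}  [seen]
{A, B, C} --c--> {B, C, D}  [seen]
{A, B, C, D} --a--> {A, B, C, D}  [seen]
{A, B, C, D} --b--> {A, B, C, D}  [seen]
{A, B, C, D} --c--> {A, B, C, D}  [seen]
{B, C, D} --a--> {A, B, C, D}  [seen]
{B, C, D} --b--> {A, B, C, D}  [seen]
{B, C, D} --c--> {A, B, D}  [new]
{B, D} --a--> {A, B, C, D}  [seen]
{B, D} --b--> {A, B, C}  [seen]
{B, D} --c--> {A, B, D}  [seen]
{A, B, D} --a--> {A, B, C, D}  [seen]
{A, B, D} --b--> {A, B, C, D}  [seen]
{A, B, D} --c--> {A, B, C, D}  [seen]
Reachable DFA states: {A}, ∅, {A, D}, {B, C}, {A, B, C}, {A, B, C, D}, {B, C, D}, {B, D}, {A, B, D}.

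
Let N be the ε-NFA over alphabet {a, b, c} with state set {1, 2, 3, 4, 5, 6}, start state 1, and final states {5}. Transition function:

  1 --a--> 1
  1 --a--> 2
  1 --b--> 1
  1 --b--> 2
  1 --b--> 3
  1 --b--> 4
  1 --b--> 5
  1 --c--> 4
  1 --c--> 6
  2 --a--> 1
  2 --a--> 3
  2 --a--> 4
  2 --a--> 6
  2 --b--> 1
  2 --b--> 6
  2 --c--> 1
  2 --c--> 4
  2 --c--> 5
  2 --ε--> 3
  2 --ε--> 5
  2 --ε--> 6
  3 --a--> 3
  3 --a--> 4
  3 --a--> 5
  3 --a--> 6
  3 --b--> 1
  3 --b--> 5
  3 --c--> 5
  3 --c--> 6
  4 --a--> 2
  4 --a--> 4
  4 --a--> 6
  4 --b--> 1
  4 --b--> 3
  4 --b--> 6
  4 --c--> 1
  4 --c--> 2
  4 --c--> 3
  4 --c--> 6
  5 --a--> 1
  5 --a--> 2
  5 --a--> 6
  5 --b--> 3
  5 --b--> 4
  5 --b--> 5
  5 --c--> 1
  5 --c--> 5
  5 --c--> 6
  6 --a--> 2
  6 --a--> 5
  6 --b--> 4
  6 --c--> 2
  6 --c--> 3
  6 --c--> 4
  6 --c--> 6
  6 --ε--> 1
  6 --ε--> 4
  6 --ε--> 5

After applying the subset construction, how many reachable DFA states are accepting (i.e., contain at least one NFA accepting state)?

2

Start state of the DFA: {1} (ε-closure of the NFA start).
{1} --a--> {1, 2, 3, 4, 5, 6}  [new]
{1} --b--> {1, 2, 3, 4, 5, 6}  [seen]
{1} --c--> {1, 4, 5, 6}  [new]
{1, 2, 3, 4, 5, 6} --a--> {1, 2, 3, 4, 5, 6}  [seen]
{1, 2, 3, 4, 5, 6} --b--> {1, 2, 3, 4, 5, 6}  [seen]
{1, 2, 3, 4, 5, 6} --c--> {1, 2, 3, 4, 5, 6}  [seen]
{1, 4, 5, 6} --a--> {1, 2, 3, 4, 5, 6}  [seen]
{1, 4, 5, 6} --b--> {1, 2, 3, 4, 5, 6}  [seen]
{1, 4, 5, 6} --c--> {1, 2, 3, 4, 5, 6}  [seen]
Reachable DFA states: {1}, {1, 2, 3, 4, 5, 6}, {1, 4, 5, 6}.
Accepting DFA states (contain an NFA accepting state): {1, 2, 3, 4, 5, 6}, {1, 4, 5, 6}.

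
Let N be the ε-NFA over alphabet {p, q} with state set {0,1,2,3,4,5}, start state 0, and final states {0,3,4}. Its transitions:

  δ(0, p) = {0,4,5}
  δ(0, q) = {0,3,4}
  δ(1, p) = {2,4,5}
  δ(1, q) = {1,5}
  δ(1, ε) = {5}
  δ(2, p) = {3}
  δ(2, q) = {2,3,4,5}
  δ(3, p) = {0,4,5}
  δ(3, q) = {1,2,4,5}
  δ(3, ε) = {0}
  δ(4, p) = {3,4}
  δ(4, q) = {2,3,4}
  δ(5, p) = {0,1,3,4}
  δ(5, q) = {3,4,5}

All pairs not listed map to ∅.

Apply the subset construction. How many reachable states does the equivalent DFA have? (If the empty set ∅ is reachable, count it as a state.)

7

Start state of the DFA: {0} (ε-closure of the NFA start).
{0} --p--> {0,4,5}  [new]
{0} --q--> {0,3,4}  [new]
{0,4,5} --p--> {0,1,3,4,5}  [new]
{0,4,5} --q--> {0,2,3,4,5}  [new]
{0,3,4} --p--> {0,3,4,5}  [new]
{0,3,4} --q--> {0,1,2,3,4,5}  [new]
{0,1,3,4,5} --p--> {0,1,2,3,4,5}  [seen]
{0,1,3,4,5} --q--> {0,1,2,3,4,5}  [seen]
{0,2,3,4,5} --p--> {0,1,3,4,5}  [seen]
{0,2,3,4,5} --q--> {0,1,2,3,4,5}  [seen]
{0,3,4,5} --p--> {0,1,3,4,5}  [seen]
{0,3,4,5} --q--> {0,1,2,3,4,5}  [seen]
{0,1,2,3,4,5} --p--> {0,1,2,3,4,5}  [seen]
{0,1,2,3,4,5} --q--> {0,1,2,3,4,5}  [seen]
Reachable DFA states: {0}, {0,4,5}, {0,3,4}, {0,1,3,4,5}, {0,2,3,4,5}, {0,3,4,5}, {0,1,2,3,4,5}.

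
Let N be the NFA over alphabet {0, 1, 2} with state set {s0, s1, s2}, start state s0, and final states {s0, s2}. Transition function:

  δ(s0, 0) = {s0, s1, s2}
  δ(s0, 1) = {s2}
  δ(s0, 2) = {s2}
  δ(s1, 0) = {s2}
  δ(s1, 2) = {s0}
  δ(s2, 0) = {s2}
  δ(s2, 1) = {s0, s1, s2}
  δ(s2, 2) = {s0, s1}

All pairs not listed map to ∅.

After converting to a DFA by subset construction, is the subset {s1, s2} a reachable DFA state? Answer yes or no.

Start state of the DFA: {s0}.
{s0} --0--> {s0, s1, s2}  [new]
{s0} --1--> {s2}  [new]
{s0} --2--> {s2}  [seen]
{s0, s1, s2} --0--> {s0, s1, s2}  [seen]
{s0, s1, s2} --1--> {s0, s1, s2}  [seen]
{s0, s1, s2} --2--> {s0, s1, s2}  [seen]
{s2} --0--> {s2}  [seen]
{s2} --1--> {s0, s1, s2}  [seen]
{s2} --2--> {s0, s1}  [new]
{s0, s1} --0--> {s0, s1, s2}  [seen]
{s0, s1} --1--> {s2}  [seen]
{s0, s1} --2--> {s0, s2}  [new]
{s0, s2} --0--> {s0, s1, s2}  [seen]
{s0, s2} --1--> {s0, s1, s2}  [seen]
{s0, s2} --2--> {s0, s1, s2}  [seen]
Reachable DFA states: {s0}, {s0, s1, s2}, {s2}, {s0, s1}, {s0, s2}.
{s1, s2} is not among them.

no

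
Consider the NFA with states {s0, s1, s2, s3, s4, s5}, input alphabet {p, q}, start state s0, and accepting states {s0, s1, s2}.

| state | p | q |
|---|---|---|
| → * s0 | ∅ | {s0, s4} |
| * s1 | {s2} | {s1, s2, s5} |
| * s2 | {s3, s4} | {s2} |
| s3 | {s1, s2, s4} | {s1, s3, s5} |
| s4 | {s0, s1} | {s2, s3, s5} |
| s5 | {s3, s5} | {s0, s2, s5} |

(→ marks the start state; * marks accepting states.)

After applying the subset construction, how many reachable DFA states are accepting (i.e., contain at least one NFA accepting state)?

Start state of the DFA: {s0}.
{s0} --p--> ∅  [new]
{s0} --q--> {s0, s4}  [new]
∅ --p--> ∅  [seen]
∅ --q--> ∅  [seen]
{s0, s4} --p--> {s0, s1}  [new]
{s0, s4} --q--> {s0, s2, s3, s4, s5}  [new]
{s0, s1} --p--> {s2}  [new]
{s0, s1} --q--> {s0, s1, s2, s4, s5}  [new]
{s0, s2, s3, s4, s5} --p--> {s0, s1, s2, s3, s4, s5}  [new]
{s0, s2, s3, s4, s5} --q--> {s0, s1, s2, s3, s4, s5}  [seen]
{s2} --p--> {s3, s4}  [new]
{s2} --q--> {s2}  [seen]
{s0, s1, s2, s4, s5} --p--> {s0, s1, s2, s3, s4, s5}  [seen]
{s0, s1, s2, s4, s5} --q--> {s0, s1, s2, s3, s4, s5}  [seen]
{s0, s1, s2, s3, s4, s5} --p--> {s0, s1, s2, s3, s4, s5}  [seen]
{s0, s1, s2, s3, s4, s5} --q--> {s0, s1, s2, s3, s4, s5}  [seen]
{s3, s4} --p--> {s0, s1, s2, s4}  [new]
{s3, s4} --q--> {s1, s2, s3, s5}  [new]
{s0, s1, s2, s4} --p--> {s0, s1, s2, s3, s4}  [new]
{s0, s1, s2, s4} --q--> {s0, s1, s2, s3, s4, s5}  [seen]
{s1, s2, s3, s5} --p--> {s1, s2, s3, s4, s5}  [new]
{s1, s2, s3, s5} --q--> {s0, s1, s2, s3, s5}  [new]
{s0, s1, s2, s3, s4} --p--> {s0, s1, s2, s3, s4}  [seen]
{s0, s1, s2, s3, s4} --q--> {s0, s1, s2, s3, s4, s5}  [seen]
{s1, s2, s3, s4, s5} --p--> {s0, s1, s2, s3, s4, s5}  [seen]
{s1, s2, s3, s4, s5} --q--> {s0, s1, s2, s3, s5}  [seen]
{s0, s1, s2, s3, s5} --p--> {s1, s2, s3, s4, s5}  [seen]
{s0, s1, s2, s3, s5} --q--> {s0, s1, s2, s3, s4, s5}  [seen]
Reachable DFA states: {s0}, ∅, {s0, s4}, {s0, s1}, {s0, s2, s3, s4, s5}, {s2}, {s0, s1, s2, s4, s5}, {s0, s1, s2, s3, s4, s5}, {s3, s4}, {s0, s1, s2, s4}, {s1, s2, s3, s5}, {s0, s1, s2, s3, s4}, {s1, s2, s3, s4, s5}, {s0, s1, s2, s3, s5}.
Accepting DFA states (contain an NFA accepting state): {s0}, {s0, s4}, {s0, s1}, {s0, s2, s3, s4, s5}, {s2}, {s0, s1, s2, s4, s5}, {s0, s1, s2, s3, s4, s5}, {s0, s1, s2, s4}, {s1, s2, s3, s5}, {s0, s1, s2, s3, s4}, {s1, s2, s3, s4, s5}, {s0, s1, s2, s3, s5}.

12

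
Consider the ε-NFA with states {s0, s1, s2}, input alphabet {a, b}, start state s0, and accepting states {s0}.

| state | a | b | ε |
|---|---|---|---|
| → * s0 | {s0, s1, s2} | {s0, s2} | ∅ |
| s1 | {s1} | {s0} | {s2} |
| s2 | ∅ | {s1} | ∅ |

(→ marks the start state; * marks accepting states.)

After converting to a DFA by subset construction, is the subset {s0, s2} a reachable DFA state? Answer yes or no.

yes

Start state of the DFA: {s0} (ε-closure of the NFA start).
{s0} --a--> {s0, s1, s2}  [new]
{s0} --b--> {s0, s2}  [new]
{s0, s1, s2} --a--> {s0, s1, s2}  [seen]
{s0, s1, s2} --b--> {s0, s1, s2}  [seen]
{s0, s2} --a--> {s0, s1, s2}  [seen]
{s0, s2} --b--> {s0, s1, s2}  [seen]
Reachable DFA states: {s0}, {s0, s1, s2}, {s0, s2}.
{s0, s2} is among them.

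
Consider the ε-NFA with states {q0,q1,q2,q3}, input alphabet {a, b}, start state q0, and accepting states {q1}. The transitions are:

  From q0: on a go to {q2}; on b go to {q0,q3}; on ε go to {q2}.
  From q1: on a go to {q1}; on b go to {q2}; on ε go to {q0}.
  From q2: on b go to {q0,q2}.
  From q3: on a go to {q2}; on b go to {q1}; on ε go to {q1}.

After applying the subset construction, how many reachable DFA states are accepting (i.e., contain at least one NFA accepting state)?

Start state of the DFA: {q0,q2} (ε-closure of the NFA start).
{q0,q2} --a--> {q2}  [new]
{q0,q2} --b--> {q0,q1,q2,q3}  [new]
{q2} --a--> ∅  [new]
{q2} --b--> {q0,q2}  [seen]
{q0,q1,q2,q3} --a--> {q0,q1,q2}  [new]
{q0,q1,q2,q3} --b--> {q0,q1,q2,q3}  [seen]
∅ --a--> ∅  [seen]
∅ --b--> ∅  [seen]
{q0,q1,q2} --a--> {q0,q1,q2}  [seen]
{q0,q1,q2} --b--> {q0,q1,q2,q3}  [seen]
Reachable DFA states: {q0,q2}, {q2}, {q0,q1,q2,q3}, ∅, {q0,q1,q2}.
Accepting DFA states (contain an NFA accepting state): {q0,q1,q2,q3}, {q0,q1,q2}.

2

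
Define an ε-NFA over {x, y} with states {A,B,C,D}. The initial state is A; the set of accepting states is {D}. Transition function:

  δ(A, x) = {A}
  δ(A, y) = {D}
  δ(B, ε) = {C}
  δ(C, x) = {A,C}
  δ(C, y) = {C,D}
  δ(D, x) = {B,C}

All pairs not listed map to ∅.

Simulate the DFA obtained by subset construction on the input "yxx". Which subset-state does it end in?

{A,C}

Start: {A}.
δ(A,y) = {D}.
Union: {D}.
After y: {D}.
δ(D,x) = {B,C}.
Union: {B,C}.
After x: {B,C}.
δ(B,x) = ∅; δ(C,x) = {A,C}.
Union: {A,C}.
After x: {A,C}.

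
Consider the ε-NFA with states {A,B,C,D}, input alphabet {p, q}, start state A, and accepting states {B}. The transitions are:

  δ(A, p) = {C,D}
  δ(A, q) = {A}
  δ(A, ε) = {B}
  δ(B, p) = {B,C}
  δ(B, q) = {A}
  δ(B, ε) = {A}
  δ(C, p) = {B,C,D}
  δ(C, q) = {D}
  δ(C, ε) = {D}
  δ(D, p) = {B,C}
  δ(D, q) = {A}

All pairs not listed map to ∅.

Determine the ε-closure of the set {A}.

Begin with {A}.
A →ε {B}; add B.
ε-closure = {A,B}.

{A,B}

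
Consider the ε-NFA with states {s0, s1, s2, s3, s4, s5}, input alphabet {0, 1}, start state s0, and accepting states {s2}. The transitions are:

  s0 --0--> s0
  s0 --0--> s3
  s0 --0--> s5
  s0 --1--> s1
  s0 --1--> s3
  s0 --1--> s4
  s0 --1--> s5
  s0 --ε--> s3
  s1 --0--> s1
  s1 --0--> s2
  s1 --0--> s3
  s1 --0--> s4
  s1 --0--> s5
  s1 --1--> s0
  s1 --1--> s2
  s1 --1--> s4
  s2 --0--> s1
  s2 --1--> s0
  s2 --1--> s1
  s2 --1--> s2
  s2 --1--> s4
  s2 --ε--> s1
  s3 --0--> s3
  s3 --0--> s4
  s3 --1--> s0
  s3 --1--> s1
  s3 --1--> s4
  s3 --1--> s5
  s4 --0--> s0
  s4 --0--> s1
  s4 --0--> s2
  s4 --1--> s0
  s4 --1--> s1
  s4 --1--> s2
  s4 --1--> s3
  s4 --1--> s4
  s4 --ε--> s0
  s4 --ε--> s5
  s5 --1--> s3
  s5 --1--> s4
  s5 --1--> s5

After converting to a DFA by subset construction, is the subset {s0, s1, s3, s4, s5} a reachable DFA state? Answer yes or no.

yes

Start state of the DFA: {s0, s3} (ε-closure of the NFA start).
{s0, s3} --0--> {s0, s3, s4, s5}  [new]
{s0, s3} --1--> {s0, s1, s3, s4, s5}  [new]
{s0, s3, s4, s5} --0--> {s0, s1, s2, s3, s4, s5}  [new]
{s0, s3, s4, s5} --1--> {s0, s1, s2, s3, s4, s5}  [seen]
{s0, s1, s3, s4, s5} --0--> {s0, s1, s2, s3, s4, s5}  [seen]
{s0, s1, s3, s4, s5} --1--> {s0, s1, s2, s3, s4, s5}  [seen]
{s0, s1, s2, s3, s4, s5} --0--> {s0, s1, s2, s3, s4, s5}  [seen]
{s0, s1, s2, s3, s4, s5} --1--> {s0, s1, s2, s3, s4, s5}  [seen]
Reachable DFA states: {s0, s3}, {s0, s3, s4, s5}, {s0, s1, s3, s4, s5}, {s0, s1, s2, s3, s4, s5}.
{s0, s1, s3, s4, s5} is among them.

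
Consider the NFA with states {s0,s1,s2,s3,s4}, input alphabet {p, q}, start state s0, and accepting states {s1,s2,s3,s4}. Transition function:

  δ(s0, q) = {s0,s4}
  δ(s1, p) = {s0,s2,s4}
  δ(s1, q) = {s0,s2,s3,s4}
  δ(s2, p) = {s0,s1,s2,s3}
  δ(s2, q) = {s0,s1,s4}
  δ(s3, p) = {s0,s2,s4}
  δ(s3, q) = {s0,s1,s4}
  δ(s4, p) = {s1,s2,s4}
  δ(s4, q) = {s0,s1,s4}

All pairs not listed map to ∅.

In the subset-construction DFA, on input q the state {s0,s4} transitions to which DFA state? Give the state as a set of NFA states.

δ(s0,q) = {s0,s4}; δ(s4,q) = {s0,s1,s4}.
Union: {s0,s1,s4}.

{s0,s1,s4}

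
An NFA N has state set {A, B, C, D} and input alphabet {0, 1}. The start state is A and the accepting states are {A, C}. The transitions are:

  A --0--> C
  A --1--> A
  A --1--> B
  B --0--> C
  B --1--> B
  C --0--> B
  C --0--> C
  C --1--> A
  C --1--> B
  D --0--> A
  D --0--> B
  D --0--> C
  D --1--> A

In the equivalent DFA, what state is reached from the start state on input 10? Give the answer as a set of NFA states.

Start: {A}.
δ(A,1) = {A, B}.
Union: {A, B}.
After 1: {A, B}.
δ(A,0) = {C}; δ(B,0) = {C}.
Union: {C}.
After 0: {C}.

{C}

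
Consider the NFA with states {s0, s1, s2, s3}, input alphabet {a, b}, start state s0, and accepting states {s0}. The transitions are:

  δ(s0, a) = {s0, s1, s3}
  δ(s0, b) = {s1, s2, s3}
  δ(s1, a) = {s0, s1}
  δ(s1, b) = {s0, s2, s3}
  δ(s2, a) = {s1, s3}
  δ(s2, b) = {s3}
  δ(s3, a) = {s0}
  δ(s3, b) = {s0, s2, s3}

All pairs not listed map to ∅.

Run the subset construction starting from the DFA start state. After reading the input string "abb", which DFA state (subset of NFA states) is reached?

Start: {s0}.
δ(s0,a) = {s0, s1, s3}.
Union: {s0, s1, s3}.
After a: {s0, s1, s3}.
δ(s0,b) = {s1, s2, s3}; δ(s1,b) = {s0, s2, s3}; δ(s3,b) = {s0, s2, s3}.
Union: {s0, s1, s2, s3}.
After b: {s0, s1, s2, s3}.
δ(s0,b) = {s1, s2, s3}; δ(s1,b) = {s0, s2, s3}; δ(s2,b) = {s3}; δ(s3,b) = {s0, s2, s3}.
Union: {s0, s1, s2, s3}.
After b: {s0, s1, s2, s3}.

{s0, s1, s2, s3}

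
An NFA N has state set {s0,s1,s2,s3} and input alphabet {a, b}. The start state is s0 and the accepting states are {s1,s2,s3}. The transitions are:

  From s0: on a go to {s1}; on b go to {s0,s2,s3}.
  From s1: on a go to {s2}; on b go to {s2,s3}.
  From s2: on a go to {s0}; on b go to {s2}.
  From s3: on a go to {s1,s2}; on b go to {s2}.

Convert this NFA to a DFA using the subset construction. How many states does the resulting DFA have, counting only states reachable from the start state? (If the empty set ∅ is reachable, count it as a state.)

6

Start state of the DFA: {s0}.
{s0} --a--> {s1}  [new]
{s0} --b--> {s0,s2,s3}  [new]
{s1} --a--> {s2}  [new]
{s1} --b--> {s2,s3}  [new]
{s0,s2,s3} --a--> {s0,s1,s2}  [new]
{s0,s2,s3} --b--> {s0,s2,s3}  [seen]
{s2} --a--> {s0}  [seen]
{s2} --b--> {s2}  [seen]
{s2,s3} --a--> {s0,s1,s2}  [seen]
{s2,s3} --b--> {s2}  [seen]
{s0,s1,s2} --a--> {s0,s1,s2}  [seen]
{s0,s1,s2} --b--> {s0,s2,s3}  [seen]
Reachable DFA states: {s0}, {s1}, {s0,s2,s3}, {s2}, {s2,s3}, {s0,s1,s2}.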